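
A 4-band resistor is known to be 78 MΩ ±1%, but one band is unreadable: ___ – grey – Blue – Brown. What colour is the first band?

78000000 Ω = 78 × 10^6.
The first band gives digit 7 of the significand, and 7 is violet.

violet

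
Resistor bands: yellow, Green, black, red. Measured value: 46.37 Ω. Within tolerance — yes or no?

no

Yellow → 4 (first significant figure)
Green → 5 (second significant figure)
Black → ×1 multiplier
Red → ±2% tolerance
45 × 1 = 45 Ω
Allowed range: 44.1 Ω to 45.9 Ω.
46.37 Ω lies outside that range.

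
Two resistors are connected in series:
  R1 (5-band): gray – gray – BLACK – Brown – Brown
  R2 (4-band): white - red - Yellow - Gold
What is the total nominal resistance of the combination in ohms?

928800 Ω

R1: grey, grey, black → 880; brown ×10 → 8800 Ω.
R2: white, red → 92; yellow ×10^4 → 920000 Ω.
Series: 8800 + 920000 = 928800 Ω.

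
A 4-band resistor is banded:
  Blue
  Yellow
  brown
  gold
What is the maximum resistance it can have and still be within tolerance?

672 Ω

Blue → 6 (first significant figure)
Yellow → 4 (second significant figure)
Brown → ×10 multiplier
Gold → ±5% tolerance
64 × 10 = 640 Ω
Maximum = 640 × (1 + 5/100) = 672 Ω.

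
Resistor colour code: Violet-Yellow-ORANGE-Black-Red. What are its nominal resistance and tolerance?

Violet → 7 (first significant figure)
Yellow → 4 (second significant figure)
Orange → 3 (third significant figure)
Black → ×1 multiplier
Red → ±2% tolerance
743 × 1 = 743 Ω

743 Ω ±2%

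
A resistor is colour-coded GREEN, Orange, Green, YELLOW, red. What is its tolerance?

±2%

The last band, red, is the tolerance band.
Red corresponds to ±2%.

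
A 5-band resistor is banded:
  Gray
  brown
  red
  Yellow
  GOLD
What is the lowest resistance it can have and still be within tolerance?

Grey → 8 (first significant figure)
Brown → 1 (second significant figure)
Red → 2 (third significant figure)
Yellow → ×10^4 multiplier
Gold → ±5% tolerance
812 × 10000 = 8120000 Ω
Lowest = 8120000 × (1 − 5/100) = 7714000 Ω.

7714000 Ω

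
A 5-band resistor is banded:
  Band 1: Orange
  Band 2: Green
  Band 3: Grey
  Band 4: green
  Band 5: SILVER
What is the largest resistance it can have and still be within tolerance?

Orange → 3 (first significant figure)
Green → 5 (second significant figure)
Grey → 8 (third significant figure)
Green → ×10^5 multiplier
Silver → ±10% tolerance
358 × 100000 = 35800000 Ω
Largest = 35800000 × (1 + 10/100) = 39380000 Ω.

39380000 Ω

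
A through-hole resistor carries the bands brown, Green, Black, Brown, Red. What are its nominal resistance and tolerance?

1500 Ω ±2%

Brown → 1 (first significant figure)
Green → 5 (second significant figure)
Black → 0 (third significant figure)
Brown → ×10 multiplier
Red → ±2% tolerance
150 × 10 = 1500 Ω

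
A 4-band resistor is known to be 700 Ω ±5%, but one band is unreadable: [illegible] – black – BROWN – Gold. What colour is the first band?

700 Ω = 70 × 10^1.
The first band gives digit 7 of the significand, and 7 is violet.

violet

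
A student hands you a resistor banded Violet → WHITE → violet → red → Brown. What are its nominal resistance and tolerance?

79700 Ω ±1%

Violet → 7 (first significant figure)
White → 9 (second significant figure)
Violet → 7 (third significant figure)
Red → ×10^2 multiplier
Brown → ±1% tolerance
797 × 100 = 79700 Ω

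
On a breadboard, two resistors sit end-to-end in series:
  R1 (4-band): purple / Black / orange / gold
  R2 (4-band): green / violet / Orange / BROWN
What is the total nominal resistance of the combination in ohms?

127000 Ω

R1: violet, black → 70; orange ×10^3 → 70000 Ω.
R2: green, violet → 57; orange ×10^3 → 57000 Ω.
Series: 70000 + 57000 = 127000 Ω.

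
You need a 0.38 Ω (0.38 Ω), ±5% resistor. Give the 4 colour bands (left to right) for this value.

orange, grey, silver, gold

0.38 Ω = 38 × 10^-2.
3 → orange
8 → grey
Multiplier 10^-2 → silver.
±5% tolerance → gold.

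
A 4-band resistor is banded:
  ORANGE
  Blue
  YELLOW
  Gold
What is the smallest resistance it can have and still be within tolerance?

Orange → 3 (first significant figure)
Blue → 6 (second significant figure)
Yellow → ×10^4 multiplier
Gold → ±5% tolerance
36 × 10000 = 360000 Ω
Smallest = 360000 × (1 − 5/100) = 342000 Ω.

342000 Ω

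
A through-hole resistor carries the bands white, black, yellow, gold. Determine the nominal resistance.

White → 9 (first significant figure)
Black → 0 (second significant figure)
Yellow → ×10^4 multiplier
90 × 10000 = 900000 Ω

900000 Ω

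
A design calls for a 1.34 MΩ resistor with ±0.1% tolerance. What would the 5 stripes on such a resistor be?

brown, orange, yellow, yellow, violet

1340000 Ω = 134 × 10^4.
1 → brown
3 → orange
4 → yellow
Multiplier 10^4 → yellow.
±0.1% tolerance → violet.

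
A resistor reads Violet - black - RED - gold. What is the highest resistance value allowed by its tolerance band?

7350 Ω

Violet → 7 (first significant figure)
Black → 0 (second significant figure)
Red → ×10^2 multiplier
Gold → ±5% tolerance
70 × 100 = 7000 Ω
Highest = 7000 × (1 + 5/100) = 7350 Ω.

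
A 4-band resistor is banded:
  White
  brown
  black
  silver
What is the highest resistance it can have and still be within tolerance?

100.1 Ω

White → 9 (first significant figure)
Brown → 1 (second significant figure)
Black → ×1 multiplier
Silver → ±10% tolerance
91 × 1 = 91 Ω
Highest = 91 × (1 + 10/100) = 100.1 Ω.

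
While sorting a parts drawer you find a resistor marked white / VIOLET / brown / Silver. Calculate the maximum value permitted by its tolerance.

1067 Ω

White → 9 (first significant figure)
Violet → 7 (second significant figure)
Brown → ×10 multiplier
Silver → ±10% tolerance
97 × 10 = 970 Ω
Maximum = 970 × (1 + 10/100) = 1067 Ω.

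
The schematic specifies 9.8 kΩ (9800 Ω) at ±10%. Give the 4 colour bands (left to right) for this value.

white, grey, red, silver

9800 Ω = 98 × 10^2.
9 → white
8 → grey
Multiplier 10^2 → red.
±10% tolerance → silver.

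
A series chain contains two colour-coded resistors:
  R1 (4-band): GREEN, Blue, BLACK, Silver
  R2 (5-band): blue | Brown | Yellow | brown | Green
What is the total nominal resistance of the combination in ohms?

R1: green, blue → 56; black ×1 → 56 Ω.
R2: blue, brown, yellow → 614; brown ×10 → 6140 Ω.
Series: 56 + 6140 = 6196 Ω.

6196 Ω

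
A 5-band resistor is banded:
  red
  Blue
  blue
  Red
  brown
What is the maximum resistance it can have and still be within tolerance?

Red → 2 (first significant figure)
Blue → 6 (second significant figure)
Blue → 6 (third significant figure)
Red → ×10^2 multiplier
Brown → ±1% tolerance
266 × 100 = 26600 Ω
Maximum = 26600 × (1 + 1/100) = 26866 Ω.

26866 Ω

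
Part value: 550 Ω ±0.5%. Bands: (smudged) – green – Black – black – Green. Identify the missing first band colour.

green

550 Ω = 550 × 10^0.
The first band gives digit 5 of the significand, and 5 is green.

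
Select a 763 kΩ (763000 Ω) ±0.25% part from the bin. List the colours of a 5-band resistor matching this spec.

763000 Ω = 763 × 10^3.
7 → violet
6 → blue
3 → orange
Multiplier 10^3 → orange.
±0.25% tolerance → blue.

violet, blue, orange, orange, blue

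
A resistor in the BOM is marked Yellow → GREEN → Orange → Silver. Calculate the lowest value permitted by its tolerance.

Yellow → 4 (first significant figure)
Green → 5 (second significant figure)
Orange → ×10^3 multiplier
Silver → ±10% tolerance
45 × 1000 = 45000 Ω
Lowest = 45000 × (1 − 10/100) = 40500 Ω.

40500 Ω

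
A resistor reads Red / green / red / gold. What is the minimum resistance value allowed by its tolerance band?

2375 Ω

Red → 2 (first significant figure)
Green → 5 (second significant figure)
Red → ×10^2 multiplier
Gold → ±5% tolerance
25 × 100 = 2500 Ω
Minimum = 2500 × (1 − 5/100) = 2375 Ω.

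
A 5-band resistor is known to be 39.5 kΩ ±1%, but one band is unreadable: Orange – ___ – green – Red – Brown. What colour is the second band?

39500 Ω = 395 × 10^2.
The second band gives digit 9 of the significand, and 9 is white.

white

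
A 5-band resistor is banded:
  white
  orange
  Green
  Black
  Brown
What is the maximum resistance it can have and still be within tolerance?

White → 9 (first significant figure)
Orange → 3 (second significant figure)
Green → 5 (third significant figure)
Black → ×1 multiplier
Brown → ±1% tolerance
935 × 1 = 935 Ω
Maximum = 935 × (1 + 1/100) = 944.35 Ω.

944.35 Ω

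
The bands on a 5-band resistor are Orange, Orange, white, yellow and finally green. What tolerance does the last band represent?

±0.5%

The last band, green, is the tolerance band.
Green corresponds to ±0.5%.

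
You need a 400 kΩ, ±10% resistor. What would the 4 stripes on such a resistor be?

400000 Ω = 40 × 10^4.
4 → yellow
0 → black
Multiplier 10^4 → yellow.
±10% tolerance → silver.

yellow, black, yellow, silver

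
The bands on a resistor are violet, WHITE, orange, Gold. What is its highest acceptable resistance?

82950 Ω

Violet → 7 (first significant figure)
White → 9 (second significant figure)
Orange → ×10^3 multiplier
Gold → ±5% tolerance
79 × 1000 = 79000 Ω
Highest = 79000 × (1 + 5/100) = 82950 Ω.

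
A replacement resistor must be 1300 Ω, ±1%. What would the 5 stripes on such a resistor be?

brown, orange, black, brown, brown

1300 Ω = 130 × 10^1.
1 → brown
3 → orange
0 → black
Multiplier 10^1 → brown.
±1% tolerance → brown.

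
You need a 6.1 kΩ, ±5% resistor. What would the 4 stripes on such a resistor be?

blue, brown, red, gold

6100 Ω = 61 × 10^2.
6 → blue
1 → brown
Multiplier 10^2 → red.
±5% tolerance → gold.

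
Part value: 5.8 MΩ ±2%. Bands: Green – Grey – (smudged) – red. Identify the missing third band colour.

5800000 Ω = 58 × 10^5.
The third band is the multiplier, 10^5, which is green.

green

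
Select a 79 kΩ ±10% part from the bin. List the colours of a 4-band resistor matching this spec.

violet, white, orange, silver

79000 Ω = 79 × 10^3.
7 → violet
9 → white
Multiplier 10^3 → orange.
±10% tolerance → silver.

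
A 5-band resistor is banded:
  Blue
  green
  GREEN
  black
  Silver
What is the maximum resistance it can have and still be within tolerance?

Blue → 6 (first significant figure)
Green → 5 (second significant figure)
Green → 5 (third significant figure)
Black → ×1 multiplier
Silver → ±10% tolerance
655 × 1 = 655 Ω
Maximum = 655 × (1 + 10/100) = 720.5 Ω.

720.5 Ω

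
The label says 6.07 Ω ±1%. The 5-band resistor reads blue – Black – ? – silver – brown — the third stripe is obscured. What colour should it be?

violet

6.07 Ω = 607 × 10^-2.
The third band gives digit 7 of the significand, and 7 is violet.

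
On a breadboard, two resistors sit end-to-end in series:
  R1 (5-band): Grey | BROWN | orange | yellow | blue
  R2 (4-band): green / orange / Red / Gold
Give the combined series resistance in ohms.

R1: grey, brown, orange → 813; yellow ×10^4 → 8130000 Ω.
R2: green, orange → 53; red ×10^2 → 5300 Ω.
Series: 8130000 + 5300 = 8135300 Ω.

8135300 Ω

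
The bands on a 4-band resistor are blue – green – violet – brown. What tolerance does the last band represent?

±1%

The last band, brown, is the tolerance band.
Brown corresponds to ±1%.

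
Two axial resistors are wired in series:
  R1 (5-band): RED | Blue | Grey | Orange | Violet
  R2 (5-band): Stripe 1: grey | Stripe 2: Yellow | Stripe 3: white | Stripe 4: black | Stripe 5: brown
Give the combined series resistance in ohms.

R1: red, blue, grey → 268; orange ×10^3 → 268000 Ω.
R2: grey, yellow, white → 849; black ×1 → 849 Ω.
Series: 268000 + 849 = 268849 Ω.

268849 Ω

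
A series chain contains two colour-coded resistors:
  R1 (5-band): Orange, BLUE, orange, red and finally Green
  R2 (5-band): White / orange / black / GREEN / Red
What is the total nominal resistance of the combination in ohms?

93036300 Ω

R1: orange, blue, orange → 363; red ×10^2 → 36300 Ω.
R2: white, orange, black → 930; green ×10^5 → 93000000 Ω.
Series: 36300 + 93000000 = 93036300 Ω.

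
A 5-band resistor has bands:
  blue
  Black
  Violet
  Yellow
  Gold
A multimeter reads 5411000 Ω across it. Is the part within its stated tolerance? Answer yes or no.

no

Blue → 6 (first significant figure)
Black → 0 (second significant figure)
Violet → 7 (third significant figure)
Yellow → ×10^4 multiplier
Gold → ±5% tolerance
607 × 10000 = 6070000 Ω
Allowed range: 5766500 Ω to 6373500 Ω.
5411000 Ω lies outside that range.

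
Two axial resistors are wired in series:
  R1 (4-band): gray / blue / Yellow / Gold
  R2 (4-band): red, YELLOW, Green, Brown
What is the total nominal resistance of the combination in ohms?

3260000 Ω

R1: grey, blue → 86; yellow ×10^4 → 860000 Ω.
R2: red, yellow → 24; green ×10^5 → 2400000 Ω.
Series: 860000 + 2400000 = 3260000 Ω.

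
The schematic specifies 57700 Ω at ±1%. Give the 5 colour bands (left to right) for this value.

57700 Ω = 577 × 10^2.
5 → green
7 → violet
7 → violet
Multiplier 10^2 → red.
±1% tolerance → brown.

green, violet, violet, red, brown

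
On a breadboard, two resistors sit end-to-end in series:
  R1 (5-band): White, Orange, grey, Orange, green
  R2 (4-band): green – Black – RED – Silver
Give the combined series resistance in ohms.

943000 Ω

R1: white, orange, grey → 938; orange ×10^3 → 938000 Ω.
R2: green, black → 50; red ×10^2 → 5000 Ω.
Series: 938000 + 5000 = 943000 Ω.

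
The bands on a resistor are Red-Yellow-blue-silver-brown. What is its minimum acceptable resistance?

Red → 2 (first significant figure)
Yellow → 4 (second significant figure)
Blue → 6 (third significant figure)
Silver → ×0.01 multiplier
Brown → ±1% tolerance
246 × 0.01 = 2.46 Ω
Minimum = 2.46 × (1 − 1/100) = 2.4354 Ω.

2.4354 Ω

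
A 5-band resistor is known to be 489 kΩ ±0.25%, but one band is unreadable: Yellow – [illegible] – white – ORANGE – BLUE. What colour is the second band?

grey

489000 Ω = 489 × 10^3.
The second band gives digit 8 of the significand, and 8 is grey.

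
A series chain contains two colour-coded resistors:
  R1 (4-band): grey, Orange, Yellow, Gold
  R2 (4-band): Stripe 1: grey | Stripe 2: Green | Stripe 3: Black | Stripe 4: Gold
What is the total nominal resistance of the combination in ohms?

830085 Ω

R1: grey, orange → 83; yellow ×10^4 → 830000 Ω.
R2: grey, green → 85; black ×1 → 85 Ω.
Series: 830000 + 85 = 830085 Ω.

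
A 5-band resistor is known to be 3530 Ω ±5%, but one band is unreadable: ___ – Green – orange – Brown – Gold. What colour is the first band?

3530 Ω = 353 × 10^1.
The first band gives digit 3 of the significand, and 3 is orange.

orange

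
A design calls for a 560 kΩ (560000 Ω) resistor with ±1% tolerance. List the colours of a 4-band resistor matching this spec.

560000 Ω = 56 × 10^4.
5 → green
6 → blue
Multiplier 10^4 → yellow.
±1% tolerance → brown.

green, blue, yellow, brown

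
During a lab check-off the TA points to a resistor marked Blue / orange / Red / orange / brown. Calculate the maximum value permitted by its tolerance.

638320 Ω

Blue → 6 (first significant figure)
Orange → 3 (second significant figure)
Red → 2 (third significant figure)
Orange → ×10^3 multiplier
Brown → ±1% tolerance
632 × 1000 = 632000 Ω
Maximum = 632000 × (1 + 1/100) = 638320 Ω.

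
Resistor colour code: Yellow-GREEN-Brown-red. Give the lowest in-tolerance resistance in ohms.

441 Ω

Yellow → 4 (first significant figure)
Green → 5 (second significant figure)
Brown → ×10 multiplier
Red → ±2% tolerance
45 × 10 = 450 Ω
Lowest = 450 × (1 − 2/100) = 441 Ω.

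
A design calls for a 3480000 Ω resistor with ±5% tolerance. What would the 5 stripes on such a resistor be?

orange, yellow, grey, yellow, gold

3480000 Ω = 348 × 10^4.
3 → orange
4 → yellow
8 → grey
Multiplier 10^4 → yellow.
±5% tolerance → gold.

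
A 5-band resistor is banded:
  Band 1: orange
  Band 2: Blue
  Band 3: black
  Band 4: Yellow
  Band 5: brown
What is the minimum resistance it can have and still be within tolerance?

3564000 Ω

Orange → 3 (first significant figure)
Blue → 6 (second significant figure)
Black → 0 (third significant figure)
Yellow → ×10^4 multiplier
Brown → ±1% tolerance
360 × 10000 = 3600000 Ω
Minimum = 3600000 × (1 − 1/100) = 3564000 Ω.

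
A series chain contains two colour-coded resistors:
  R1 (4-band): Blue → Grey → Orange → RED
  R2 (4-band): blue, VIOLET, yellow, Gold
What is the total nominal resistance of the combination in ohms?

738000 Ω

R1: blue, grey → 68; orange ×10^3 → 68000 Ω.
R2: blue, violet → 67; yellow ×10^4 → 670000 Ω.
Series: 68000 + 670000 = 738000 Ω.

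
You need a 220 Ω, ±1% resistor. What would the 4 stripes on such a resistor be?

red, red, brown, brown

220 Ω = 22 × 10^1.
2 → red
2 → red
Multiplier 10^1 → brown.
±1% tolerance → brown.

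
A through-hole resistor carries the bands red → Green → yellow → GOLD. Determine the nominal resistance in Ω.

Red → 2 (first significant figure)
Green → 5 (second significant figure)
Yellow → ×10^4 multiplier
25 × 10000 = 250000 Ω

250000 Ω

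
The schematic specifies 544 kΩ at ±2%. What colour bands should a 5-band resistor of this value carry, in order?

green, yellow, yellow, orange, red

544000 Ω = 544 × 10^3.
5 → green
4 → yellow
4 → yellow
Multiplier 10^3 → orange.
±2% tolerance → red.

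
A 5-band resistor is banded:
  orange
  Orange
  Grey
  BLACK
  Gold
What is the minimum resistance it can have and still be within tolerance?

321.1 Ω

Orange → 3 (first significant figure)
Orange → 3 (second significant figure)
Grey → 8 (third significant figure)
Black → ×1 multiplier
Gold → ±5% tolerance
338 × 1 = 338 Ω
Minimum = 338 × (1 − 5/100) = 321.1 Ω.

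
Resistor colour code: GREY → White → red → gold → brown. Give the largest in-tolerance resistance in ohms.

90.092 Ω

Grey → 8 (first significant figure)
White → 9 (second significant figure)
Red → 2 (third significant figure)
Gold → ×0.1 multiplier
Brown → ±1% tolerance
892 × 0.1 = 89.2 Ω
Largest = 89.2 × (1 + 1/100) = 90.092 Ω.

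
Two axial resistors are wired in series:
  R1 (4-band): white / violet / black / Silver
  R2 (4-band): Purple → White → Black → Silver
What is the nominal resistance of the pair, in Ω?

176 Ω

R1: white, violet → 97; black ×1 → 97 Ω.
R2: violet, white → 79; black ×1 → 79 Ω.
Series: 97 + 79 = 176 Ω.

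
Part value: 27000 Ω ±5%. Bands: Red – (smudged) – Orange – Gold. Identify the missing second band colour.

27000 Ω = 27 × 10^3.
The second band gives digit 7 of the significand, and 7 is violet.

violet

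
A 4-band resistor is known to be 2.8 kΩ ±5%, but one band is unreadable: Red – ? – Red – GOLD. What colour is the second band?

grey

2800 Ω = 28 × 10^2.
The second band gives digit 8 of the significand, and 8 is grey.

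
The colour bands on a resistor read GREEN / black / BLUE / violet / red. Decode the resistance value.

Green → 5 (first significant figure)
Black → 0 (second significant figure)
Blue → 6 (third significant figure)
Violet → ×10^7 multiplier
506 × 10000000 = 5060000000 Ω

5060000000 Ω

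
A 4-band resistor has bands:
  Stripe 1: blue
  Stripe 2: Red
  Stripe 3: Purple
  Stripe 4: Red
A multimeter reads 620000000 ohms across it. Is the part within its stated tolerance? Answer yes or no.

yes

Blue → 6 (first significant figure)
Red → 2 (second significant figure)
Violet → ×10^7 multiplier
Red → ±2% tolerance
62 × 10000000 = 620000000 Ω
Allowed range: 607600000 Ω to 632400000 Ω.
620000000 ohms lies inside that range.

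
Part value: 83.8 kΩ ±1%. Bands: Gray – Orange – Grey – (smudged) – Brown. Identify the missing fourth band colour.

red

83800 Ω = 838 × 10^2.
The fourth band is the multiplier, 10^2, which is red.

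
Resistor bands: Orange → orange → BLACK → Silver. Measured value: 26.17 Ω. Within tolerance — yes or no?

Orange → 3 (first significant figure)
Orange → 3 (second significant figure)
Black → ×1 multiplier
Silver → ±10% tolerance
33 × 1 = 33 Ω
Allowed range: 29.7 Ω to 36.3 Ω.
26.17 Ω lies outside that range.

no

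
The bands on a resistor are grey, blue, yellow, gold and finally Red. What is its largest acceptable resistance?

Grey → 8 (first significant figure)
Blue → 6 (second significant figure)
Yellow → 4 (third significant figure)
Gold → ×0.1 multiplier
Red → ±2% tolerance
864 × 0.1 = 86.4 Ω
Largest = 86.4 × (1 + 2/100) = 88.128 Ω.

88.128 Ω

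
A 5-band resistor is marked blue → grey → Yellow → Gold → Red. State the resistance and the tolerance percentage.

68.4 Ω ±2%

Blue → 6 (first significant figure)
Grey → 8 (second significant figure)
Yellow → 4 (third significant figure)
Gold → ×0.1 multiplier
Red → ±2% tolerance
684 × 0.1 = 68.4 Ω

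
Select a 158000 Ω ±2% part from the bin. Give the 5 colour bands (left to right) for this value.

brown, green, grey, orange, red

158000 Ω = 158 × 10^3.
1 → brown
5 → green
8 → grey
Multiplier 10^3 → orange.
±2% tolerance → red.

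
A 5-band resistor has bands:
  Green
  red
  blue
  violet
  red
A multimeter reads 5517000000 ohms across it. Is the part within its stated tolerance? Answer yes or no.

no

Green → 5 (first significant figure)
Red → 2 (second significant figure)
Blue → 6 (third significant figure)
Violet → ×10^7 multiplier
Red → ±2% tolerance
526 × 10000000 = 5260000000 Ω
Allowed range: 5154800000 Ω to 5365200000 Ω.
5517000000 ohms lies outside that range.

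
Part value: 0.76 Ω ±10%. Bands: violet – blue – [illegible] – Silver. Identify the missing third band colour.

silver

0.76 Ω = 76 × 10^-2.
The third band is the multiplier, 10^-2, which is silver.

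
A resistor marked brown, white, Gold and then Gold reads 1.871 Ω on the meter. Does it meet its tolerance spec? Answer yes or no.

Brown → 1 (first significant figure)
White → 9 (second significant figure)
Gold → ×0.1 multiplier
Gold → ±5% tolerance
19 × 0.1 = 1.9 Ω
Allowed range: 1.805 Ω to 1.995 Ω.
1.871 Ω lies inside that range.

yes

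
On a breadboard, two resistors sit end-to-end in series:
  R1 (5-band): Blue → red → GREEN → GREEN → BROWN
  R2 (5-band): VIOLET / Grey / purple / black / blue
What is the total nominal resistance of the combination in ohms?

R1: blue, red, green → 625; green ×10^5 → 62500000 Ω.
R2: violet, grey, violet → 787; black ×1 → 787 Ω.
Series: 62500000 + 787 = 62500787 Ω.

62500787 Ω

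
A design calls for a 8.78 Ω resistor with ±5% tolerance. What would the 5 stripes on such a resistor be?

8.78 Ω = 878 × 10^-2.
8 → grey
7 → violet
8 → grey
Multiplier 10^-2 → silver.
±5% tolerance → gold.

grey, violet, grey, silver, gold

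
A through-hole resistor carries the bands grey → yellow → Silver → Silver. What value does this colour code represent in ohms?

0.84 Ω

Grey → 8 (first significant figure)
Yellow → 4 (second significant figure)
Silver → ×0.01 multiplier
84 × 0.01 = 0.84 Ω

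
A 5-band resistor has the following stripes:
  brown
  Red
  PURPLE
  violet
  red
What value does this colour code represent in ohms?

1270000000 Ω

Brown → 1 (first significant figure)
Red → 2 (second significant figure)
Violet → 7 (third significant figure)
Violet → ×10^7 multiplier
127 × 10000000 = 1270000000 Ω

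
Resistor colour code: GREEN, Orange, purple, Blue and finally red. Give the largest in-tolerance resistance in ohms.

Green → 5 (first significant figure)
Orange → 3 (second significant figure)
Violet → 7 (third significant figure)
Blue → ×10^6 multiplier
Red → ±2% tolerance
537 × 1000000 = 537000000 Ω
Largest = 537000000 × (1 + 2/100) = 547740000 Ω.

547740000 Ω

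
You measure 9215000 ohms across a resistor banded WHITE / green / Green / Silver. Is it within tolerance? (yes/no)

White → 9 (first significant figure)
Green → 5 (second significant figure)
Green → ×10^5 multiplier
Silver → ±10% tolerance
95 × 100000 = 9500000 Ω
Allowed range: 8550000 Ω to 10450000 Ω.
9215000 ohms lies inside that range.

yes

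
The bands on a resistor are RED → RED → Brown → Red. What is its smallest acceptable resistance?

Red → 2 (first significant figure)
Red → 2 (second significant figure)
Brown → ×10 multiplier
Red → ±2% tolerance
22 × 10 = 220 Ω
Smallest = 220 × (1 − 2/100) = 215.6 Ω.

215.6 Ω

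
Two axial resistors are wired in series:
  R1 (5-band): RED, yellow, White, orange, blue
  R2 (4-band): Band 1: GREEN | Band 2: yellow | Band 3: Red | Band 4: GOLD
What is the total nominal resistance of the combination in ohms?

254400 Ω

R1: red, yellow, white → 249; orange ×10^3 → 249000 Ω.
R2: green, yellow → 54; red ×10^2 → 5400 Ω.
Series: 249000 + 5400 = 254400 Ω.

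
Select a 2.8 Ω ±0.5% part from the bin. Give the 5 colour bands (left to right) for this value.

red, grey, black, silver, green

2.8 Ω = 280 × 10^-2.
2 → red
8 → grey
0 → black
Multiplier 10^-2 → silver.
±0.5% tolerance → green.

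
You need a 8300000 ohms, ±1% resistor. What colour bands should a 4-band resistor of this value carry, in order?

8300000 Ω = 83 × 10^5.
8 → grey
3 → orange
Multiplier 10^5 → green.
±1% tolerance → brown.

grey, orange, green, brown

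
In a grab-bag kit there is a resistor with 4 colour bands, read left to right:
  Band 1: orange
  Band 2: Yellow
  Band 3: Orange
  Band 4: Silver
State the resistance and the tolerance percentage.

Orange → 3 (first significant figure)
Yellow → 4 (second significant figure)
Orange → ×10^3 multiplier
Silver → ±10% tolerance
34 × 1000 = 34000 Ω

34000 Ω ±10%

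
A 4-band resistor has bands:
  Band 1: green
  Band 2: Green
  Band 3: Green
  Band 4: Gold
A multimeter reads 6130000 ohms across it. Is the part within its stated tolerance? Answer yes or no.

no

Green → 5 (first significant figure)
Green → 5 (second significant figure)
Green → ×10^5 multiplier
Gold → ±5% tolerance
55 × 100000 = 5500000 Ω
Allowed range: 5225000 Ω to 5775000 Ω.
6130000 ohms lies outside that range.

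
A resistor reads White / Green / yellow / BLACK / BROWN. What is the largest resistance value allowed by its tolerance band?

White → 9 (first significant figure)
Green → 5 (second significant figure)
Yellow → 4 (third significant figure)
Black → ×1 multiplier
Brown → ±1% tolerance
954 × 1 = 954 Ω
Largest = 954 × (1 + 1/100) = 963.54 Ω.

963.54 Ω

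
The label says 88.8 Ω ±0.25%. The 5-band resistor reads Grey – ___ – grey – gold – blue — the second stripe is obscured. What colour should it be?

88.8 Ω = 888 × 10^-1.
The second band gives digit 8 of the significand, and 8 is grey.

grey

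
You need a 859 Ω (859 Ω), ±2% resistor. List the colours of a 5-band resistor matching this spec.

859 Ω = 859 × 10^0.
8 → grey
5 → green
9 → white
Multiplier 10^0 → black.
±2% tolerance → red.

grey, green, white, black, red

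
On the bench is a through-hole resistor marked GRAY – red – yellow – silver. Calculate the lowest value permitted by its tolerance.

Grey → 8 (first significant figure)
Red → 2 (second significant figure)
Yellow → ×10^4 multiplier
Silver → ±10% tolerance
82 × 10000 = 820000 Ω
Lowest = 820000 × (1 − 10/100) = 738000 Ω.

738000 Ω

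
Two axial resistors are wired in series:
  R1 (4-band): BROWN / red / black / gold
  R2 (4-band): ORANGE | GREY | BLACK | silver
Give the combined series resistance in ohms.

50 Ω

R1: brown, red → 12; black ×1 → 12 Ω.
R2: orange, grey → 38; black ×1 → 38 Ω.
Series: 12 + 38 = 50 Ω.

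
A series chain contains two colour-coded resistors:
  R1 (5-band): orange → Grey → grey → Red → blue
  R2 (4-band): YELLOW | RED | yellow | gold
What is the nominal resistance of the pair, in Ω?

R1: orange, grey, grey → 388; red ×10^2 → 38800 Ω.
R2: yellow, red → 42; yellow ×10^4 → 420000 Ω.
Series: 38800 + 420000 = 458800 Ω.

458800 Ω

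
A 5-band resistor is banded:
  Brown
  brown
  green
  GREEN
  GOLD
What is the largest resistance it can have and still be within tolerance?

Brown → 1 (first significant figure)
Brown → 1 (second significant figure)
Green → 5 (third significant figure)
Green → ×10^5 multiplier
Gold → ±5% tolerance
115 × 100000 = 11500000 Ω
Largest = 11500000 × (1 + 5/100) = 12075000 Ω.

12075000 Ω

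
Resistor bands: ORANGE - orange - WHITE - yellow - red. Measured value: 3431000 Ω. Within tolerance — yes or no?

Orange → 3 (first significant figure)
Orange → 3 (second significant figure)
White → 9 (third significant figure)
Yellow → ×10^4 multiplier
Red → ±2% tolerance
339 × 10000 = 3390000 Ω
Allowed range: 3322200 Ω to 3457800 Ω.
3431000 Ω lies inside that range.

yes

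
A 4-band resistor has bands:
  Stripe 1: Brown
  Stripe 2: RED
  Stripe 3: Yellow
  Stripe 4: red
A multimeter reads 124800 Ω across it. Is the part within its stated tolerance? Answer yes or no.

Brown → 1 (first significant figure)
Red → 2 (second significant figure)
Yellow → ×10^4 multiplier
Red → ±2% tolerance
12 × 10000 = 120000 Ω
Allowed range: 117600 Ω to 122400 Ω.
124800 Ω lies outside that range.

no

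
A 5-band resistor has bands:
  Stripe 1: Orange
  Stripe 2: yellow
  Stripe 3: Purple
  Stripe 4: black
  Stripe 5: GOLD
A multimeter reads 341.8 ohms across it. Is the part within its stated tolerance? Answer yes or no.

yes

Orange → 3 (first significant figure)
Yellow → 4 (second significant figure)
Violet → 7 (third significant figure)
Black → ×1 multiplier
Gold → ±5% tolerance
347 × 1 = 347 Ω
Allowed range: 329.65 Ω to 364.35 Ω.
341.8 ohms lies inside that range.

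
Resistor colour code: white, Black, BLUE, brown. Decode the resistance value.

White → 9 (first significant figure)
Black → 0 (second significant figure)
Blue → ×10^6 multiplier
90 × 1000000 = 90000000 Ω

90000000 Ω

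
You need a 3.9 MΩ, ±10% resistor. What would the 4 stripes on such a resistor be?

orange, white, green, silver

3900000 Ω = 39 × 10^5.
3 → orange
9 → white
Multiplier 10^5 → green.
±10% tolerance → silver.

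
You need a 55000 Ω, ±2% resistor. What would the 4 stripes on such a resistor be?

green, green, orange, red

55000 Ω = 55 × 10^3.
5 → green
5 → green
Multiplier 10^3 → orange.
±2% tolerance → red.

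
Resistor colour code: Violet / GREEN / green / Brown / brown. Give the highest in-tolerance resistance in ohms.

7625.5 Ω

Violet → 7 (first significant figure)
Green → 5 (second significant figure)
Green → 5 (third significant figure)
Brown → ×10 multiplier
Brown → ±1% tolerance
755 × 10 = 7550 Ω
Highest = 7550 × (1 + 1/100) = 7625.5 Ω.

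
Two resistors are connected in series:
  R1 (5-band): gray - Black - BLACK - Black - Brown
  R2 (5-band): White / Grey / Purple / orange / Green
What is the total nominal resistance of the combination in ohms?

987800 Ω

R1: grey, black, black → 800; black ×1 → 800 Ω.
R2: white, grey, violet → 987; orange ×10^3 → 987000 Ω.
Series: 800 + 987000 = 987800 Ω.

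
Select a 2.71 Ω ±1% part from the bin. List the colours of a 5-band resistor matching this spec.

red, violet, brown, silver, brown

2.71 Ω = 271 × 10^-2.
2 → red
7 → violet
1 → brown
Multiplier 10^-2 → silver.
±1% tolerance → brown.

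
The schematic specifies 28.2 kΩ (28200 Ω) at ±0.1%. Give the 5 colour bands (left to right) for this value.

28200 Ω = 282 × 10^2.
2 → red
8 → grey
2 → red
Multiplier 10^2 → red.
±0.1% tolerance → violet.

red, grey, red, red, violet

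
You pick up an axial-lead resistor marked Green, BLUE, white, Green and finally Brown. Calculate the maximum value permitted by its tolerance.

Green → 5 (first significant figure)
Blue → 6 (second significant figure)
White → 9 (third significant figure)
Green → ×10^5 multiplier
Brown → ±1% tolerance
569 × 100000 = 56900000 Ω
Maximum = 56900000 × (1 + 1/100) = 57469000 Ω.

57469000 Ω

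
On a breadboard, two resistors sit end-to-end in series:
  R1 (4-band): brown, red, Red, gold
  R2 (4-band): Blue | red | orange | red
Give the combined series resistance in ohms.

63200 Ω

R1: brown, red → 12; red ×10^2 → 1200 Ω.
R2: blue, red → 62; orange ×10^3 → 62000 Ω.
Series: 1200 + 62000 = 63200 Ω.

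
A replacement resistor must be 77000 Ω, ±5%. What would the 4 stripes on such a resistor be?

violet, violet, orange, gold

77000 Ω = 77 × 10^3.
7 → violet
7 → violet
Multiplier 10^3 → orange.
±5% tolerance → gold.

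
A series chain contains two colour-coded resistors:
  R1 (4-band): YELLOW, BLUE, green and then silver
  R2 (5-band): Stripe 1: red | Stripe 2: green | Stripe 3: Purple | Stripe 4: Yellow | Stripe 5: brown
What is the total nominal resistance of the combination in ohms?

R1: yellow, blue → 46; green ×10^5 → 4600000 Ω.
R2: red, green, violet → 257; yellow ×10^4 → 2570000 Ω.
Series: 4600000 + 2570000 = 7170000 Ω.

7170000 Ω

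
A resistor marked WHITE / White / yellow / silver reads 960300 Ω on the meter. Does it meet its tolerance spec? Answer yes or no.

White → 9 (first significant figure)
White → 9 (second significant figure)
Yellow → ×10^4 multiplier
Silver → ±10% tolerance
99 × 10000 = 990000 Ω
Allowed range: 891000 Ω to 1089000 Ω.
960300 Ω lies inside that range.

yes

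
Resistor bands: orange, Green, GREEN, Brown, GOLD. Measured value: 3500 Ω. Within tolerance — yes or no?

yes

Orange → 3 (first significant figure)
Green → 5 (second significant figure)
Green → 5 (third significant figure)
Brown → ×10 multiplier
Gold → ±5% tolerance
355 × 10 = 3550 Ω
Allowed range: 3372.5 Ω to 3727.5 Ω.
3500 Ω lies inside that range.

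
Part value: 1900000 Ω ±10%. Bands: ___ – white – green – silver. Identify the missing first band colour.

1900000 Ω = 19 × 10^5.
The first band gives digit 1 of the significand, and 1 is brown.

brown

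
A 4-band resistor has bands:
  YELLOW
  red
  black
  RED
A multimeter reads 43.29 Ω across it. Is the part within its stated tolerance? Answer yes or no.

no

Yellow → 4 (first significant figure)
Red → 2 (second significant figure)
Black → ×1 multiplier
Red → ±2% tolerance
42 × 1 = 42 Ω
Allowed range: 41.16 Ω to 42.84 Ω.
43.29 Ω lies outside that range.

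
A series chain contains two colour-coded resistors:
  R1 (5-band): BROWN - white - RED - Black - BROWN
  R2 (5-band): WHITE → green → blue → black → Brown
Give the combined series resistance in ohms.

1148 Ω

R1: brown, white, red → 192; black ×1 → 192 Ω.
R2: white, green, blue → 956; black ×1 → 956 Ω.
Series: 192 + 956 = 1148 Ω.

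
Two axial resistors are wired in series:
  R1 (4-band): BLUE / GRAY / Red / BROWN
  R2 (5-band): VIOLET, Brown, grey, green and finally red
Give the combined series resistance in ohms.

71806800 Ω

R1: blue, grey → 68; red ×10^2 → 6800 Ω.
R2: violet, brown, grey → 718; green ×10^5 → 71800000 Ω.
Series: 6800 + 71800000 = 71806800 Ω.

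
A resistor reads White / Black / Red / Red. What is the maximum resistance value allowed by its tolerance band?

9180 Ω

White → 9 (first significant figure)
Black → 0 (second significant figure)
Red → ×10^2 multiplier
Red → ±2% tolerance
90 × 100 = 9000 Ω
Maximum = 9000 × (1 + 2/100) = 9180 Ω.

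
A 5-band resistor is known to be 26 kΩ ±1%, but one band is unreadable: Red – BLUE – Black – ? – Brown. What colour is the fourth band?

26000 Ω = 260 × 10^2.
The fourth band is the multiplier, 10^2, which is red.

red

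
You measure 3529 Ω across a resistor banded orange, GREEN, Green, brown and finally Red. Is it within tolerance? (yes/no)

Orange → 3 (first significant figure)
Green → 5 (second significant figure)
Green → 5 (third significant figure)
Brown → ×10 multiplier
Red → ±2% tolerance
355 × 10 = 3550 Ω
Allowed range: 3479 Ω to 3621 Ω.
3529 Ω lies inside that range.

yes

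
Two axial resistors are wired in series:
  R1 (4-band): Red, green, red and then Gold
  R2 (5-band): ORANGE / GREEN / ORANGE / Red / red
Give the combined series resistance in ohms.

37800 Ω

R1: red, green → 25; red ×10^2 → 2500 Ω.
R2: orange, green, orange → 353; red ×10^2 → 35300 Ω.
Series: 2500 + 35300 = 37800 Ω.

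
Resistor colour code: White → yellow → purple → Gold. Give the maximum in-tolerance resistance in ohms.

987000000 Ω

White → 9 (first significant figure)
Yellow → 4 (second significant figure)
Violet → ×10^7 multiplier
Gold → ±5% tolerance
94 × 10000000 = 940000000 Ω
Maximum = 940000000 × (1 + 5/100) = 987000000 Ω.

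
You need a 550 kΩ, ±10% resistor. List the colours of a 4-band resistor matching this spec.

550000 Ω = 55 × 10^4.
5 → green
5 → green
Multiplier 10^4 → yellow.
±10% tolerance → silver.

green, green, yellow, silver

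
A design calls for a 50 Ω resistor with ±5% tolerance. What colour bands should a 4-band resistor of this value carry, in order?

green, black, black, gold

50 Ω = 50 × 10^0.
5 → green
0 → black
Multiplier 10^0 → black.
±5% tolerance → gold.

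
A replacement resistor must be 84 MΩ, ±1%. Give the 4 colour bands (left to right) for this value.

84000000 Ω = 84 × 10^6.
8 → grey
4 → yellow
Multiplier 10^6 → blue.
±1% tolerance → brown.

grey, yellow, blue, brown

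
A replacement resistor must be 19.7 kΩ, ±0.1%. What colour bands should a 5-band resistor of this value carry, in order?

19700 Ω = 197 × 10^2.
1 → brown
9 → white
7 → violet
Multiplier 10^2 → red.
±0.1% tolerance → violet.

brown, white, violet, red, violet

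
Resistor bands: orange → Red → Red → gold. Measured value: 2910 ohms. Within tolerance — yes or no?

Orange → 3 (first significant figure)
Red → 2 (second significant figure)
Red → ×10^2 multiplier
Gold → ±5% tolerance
32 × 100 = 3200 Ω
Allowed range: 3040 Ω to 3360 Ω.
2910 ohms lies outside that range.

no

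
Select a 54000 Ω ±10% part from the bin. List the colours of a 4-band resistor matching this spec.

54000 Ω = 54 × 10^3.
5 → green
4 → yellow
Multiplier 10^3 → orange.
±10% tolerance → silver.

green, yellow, orange, silver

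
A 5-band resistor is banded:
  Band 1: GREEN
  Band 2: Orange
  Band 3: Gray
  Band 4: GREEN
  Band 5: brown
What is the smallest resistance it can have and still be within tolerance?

53262000 Ω

Green → 5 (first significant figure)
Orange → 3 (second significant figure)
Grey → 8 (third significant figure)
Green → ×10^5 multiplier
Brown → ±1% tolerance
538 × 100000 = 53800000 Ω
Smallest = 53800000 × (1 − 1/100) = 53262000 Ω.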